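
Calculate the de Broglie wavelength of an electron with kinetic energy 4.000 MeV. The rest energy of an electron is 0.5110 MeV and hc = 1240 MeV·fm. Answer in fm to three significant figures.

λ = 277 fm

Total energy E = KE + m₀c² = 4.000 + 0.5110 = 4.5110 MeV.
(pc)² = E² − (m₀c²)² = (4.5110)² − (0.5110)² = 20.09 MeV², so pc = 4.482 MeV.
λ = hc/(pc) = 1240 MeV·fm / 4.482 MeV = 277 fm.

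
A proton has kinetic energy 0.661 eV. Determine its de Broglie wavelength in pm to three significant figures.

λ = 35.2 pm

KE = 0.661 eV = 1.059 × 10⁻¹⁹ J.
p = √(2mKE) = √(2 × 1.673 × 10⁻²⁷ × 1.059 × 10⁻¹⁹) = 1.882 × 10⁻²³ kg·m/s.
λ = h/p = 6.626 × 10⁻³⁴ / 1.882 × 10⁻²³ = 3.52 × 10⁻¹¹ m = 35.2 pm.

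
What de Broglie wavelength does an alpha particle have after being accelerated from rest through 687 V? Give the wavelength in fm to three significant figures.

KE = 2eV = 2 × 1.602 × 10⁻¹⁹ × 687.0 = 2.201 × 10⁻¹⁶ J.
p = √(2mKE) = √(2 × 6.645 × 10⁻²⁷ × 2.201 × 10⁻¹⁶) = 1.710 × 10⁻²¹ kg·m/s.
λ = h/p = 6.626 × 10⁻³⁴ / 1.710 × 10⁻²¹ = 3.87 × 10⁻¹³ m = 387 fm.

λ = 387 fm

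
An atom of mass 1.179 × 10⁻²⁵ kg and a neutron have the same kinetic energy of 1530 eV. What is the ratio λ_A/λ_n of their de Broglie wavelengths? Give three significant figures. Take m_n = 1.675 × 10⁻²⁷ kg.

At fixed KE, p = √(2mKE) so λ = h/p ∝ 1/√m.
λ_A/λ_n = √(m_n/m_A) = √(1.675 × 10⁻²⁷/1.179 × 10⁻²⁵) = √(0.01421) = 0.119.

λ_A/λ_n = 0.119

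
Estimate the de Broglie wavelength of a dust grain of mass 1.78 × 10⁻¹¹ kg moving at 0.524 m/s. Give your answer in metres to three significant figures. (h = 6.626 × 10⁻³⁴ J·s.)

p = mv = 1.78 × 10⁻¹¹ × 0.524 = 9.327 × 10⁻¹² kg·m/s.
λ = h/p = 6.626 × 10⁻³⁴ / 9.327 × 10⁻¹² = 7.10 × 10⁻²³ m.

λ = 7.10 × 10⁻²³ m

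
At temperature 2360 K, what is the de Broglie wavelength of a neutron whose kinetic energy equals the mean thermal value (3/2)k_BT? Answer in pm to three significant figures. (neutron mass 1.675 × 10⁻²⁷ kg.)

KE = (3/2)k_BT = 1.5 × 1.381 × 10⁻²³ × 2360 = 4.889 × 10⁻²⁰ J.
p = √(2mKE) = √(2 × 1.675 × 10⁻²⁷ × 4.889 × 10⁻²⁰) = 1.280 × 10⁻²³ kg·m/s.
λ = h/p = 5.18 × 10⁻¹¹ m = 51.8 pm.

λ = 51.8 pm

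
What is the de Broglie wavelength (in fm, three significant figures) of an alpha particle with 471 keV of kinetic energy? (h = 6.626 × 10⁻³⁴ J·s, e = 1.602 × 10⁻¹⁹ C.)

λ = 20.9 fm

KE = 471 keV = 7.545 × 10⁻¹⁴ J.
p = √(2mKE) = √(2 × 6.645 × 10⁻²⁷ × 7.545 × 10⁻¹⁴) = 3.167 × 10⁻²⁰ kg·m/s.
λ = h/p = 6.626 × 10⁻³⁴ / 3.167 × 10⁻²⁰ = 2.09 × 10⁻¹⁴ m = 20.9 fm.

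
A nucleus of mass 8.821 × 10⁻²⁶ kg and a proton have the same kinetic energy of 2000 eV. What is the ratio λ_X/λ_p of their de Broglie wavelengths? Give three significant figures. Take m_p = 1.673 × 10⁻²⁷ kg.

λ_X/λ_p = 0.138

At fixed KE, p = √(2mKE) so λ = h/p ∝ 1/√m.
λ_X/λ_p = √(m_p/m_X) = √(1.673 × 10⁻²⁷/8.821 × 10⁻²⁶) = √(0.01897) = 0.138.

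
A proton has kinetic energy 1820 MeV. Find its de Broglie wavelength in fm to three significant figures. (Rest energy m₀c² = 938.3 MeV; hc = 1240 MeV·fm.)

λ = 0.478 fm

Total energy E = KE + m₀c² = 1820 + 938.3 = 2758.3 MeV.
(pc)² = E² − (m₀c²)² = (2758.3)² − (938.3)² = 6.728 × 10⁶ MeV², so pc = 2594 MeV.
λ = hc/(pc) = 1240 MeV·fm / 2594 MeV = 0.478 fm.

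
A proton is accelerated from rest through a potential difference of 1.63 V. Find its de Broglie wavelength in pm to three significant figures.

λ = 22.4 pm

KE = eV = 1.602 × 10⁻¹⁹ × 1.630 = 2.611 × 10⁻¹⁹ J.
p = √(2mKE) = √(2 × 1.673 × 10⁻²⁷ × 2.611 × 10⁻¹⁹) = 2.956 × 10⁻²³ kg·m/s.
λ = h/p = 6.626 × 10⁻³⁴ / 2.956 × 10⁻²³ = 2.24 × 10⁻¹¹ m = 22.4 pm.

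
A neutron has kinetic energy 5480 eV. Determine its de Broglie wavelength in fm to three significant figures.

λ = 386 fm

KE = 5480 eV = 8.779 × 10⁻¹⁶ J.
p = √(2mKE) = √(2 × 1.675 × 10⁻²⁷ × 8.779 × 10⁻¹⁶) = 1.715 × 10⁻²¹ kg·m/s.
λ = h/p = 6.626 × 10⁻³⁴ / 1.715 × 10⁻²¹ = 3.86 × 10⁻¹³ m = 386 fm.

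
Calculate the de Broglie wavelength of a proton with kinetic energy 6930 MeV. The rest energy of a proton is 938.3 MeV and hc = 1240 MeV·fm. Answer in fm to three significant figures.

λ = 0.159 fm

Total energy E = KE + m₀c² = 6930 + 938.3 = 7868.3 MeV.
(pc)² = E² − (m₀c²)² = (7868.3)² − (938.3)² = 6.103 × 10⁷ MeV², so pc = 7812 MeV.
λ = hc/(pc) = 1240 MeV·fm / 7812 MeV = 0.159 fm.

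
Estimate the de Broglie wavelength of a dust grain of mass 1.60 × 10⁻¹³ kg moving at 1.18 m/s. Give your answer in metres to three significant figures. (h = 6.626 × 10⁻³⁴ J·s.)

p = mv = 1.60 × 10⁻¹³ × 1.18 = 1.888 × 10⁻¹³ kg·m/s.
λ = h/p = 6.626 × 10⁻³⁴ / 1.888 × 10⁻¹³ = 3.51 × 10⁻²¹ m.

λ = 3.51 × 10⁻²¹ m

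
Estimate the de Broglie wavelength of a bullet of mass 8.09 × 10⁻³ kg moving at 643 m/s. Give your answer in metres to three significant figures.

λ = 1.27 × 10⁻³⁴ m

p = mv = 8.09 × 10⁻³ × 643 = 5.202 kg·m/s.
λ = h/p = 6.626 × 10⁻³⁴ / 5.202 = 1.27 × 10⁻³⁴ m.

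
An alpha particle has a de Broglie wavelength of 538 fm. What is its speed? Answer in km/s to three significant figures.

p = h/λ = 6.626 × 10⁻³⁴ / 5.380 × 10⁻¹³ = 1.232 × 10⁻²¹ kg·m/s.
v = p/m = 1.232 × 10⁻²¹ / 6.645 × 10⁻²⁷ = 1.85 × 10⁵ m/s = 185 km/s.

v = 185 km/s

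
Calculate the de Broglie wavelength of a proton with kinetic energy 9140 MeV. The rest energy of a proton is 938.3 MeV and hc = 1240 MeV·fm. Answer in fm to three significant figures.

Total energy E = KE + m₀c² = 9140 + 938.3 = 10078.3 MeV.
(pc)² = E² − (m₀c²)² = (10078.3)² − (938.3)² = 1.007 × 10⁸ MeV², so pc = 1.003 × 10⁴ MeV.
λ = hc/(pc) = 1240 MeV·fm / 1.003 × 10⁴ MeV = 0.124 fm.

λ = 0.124 fm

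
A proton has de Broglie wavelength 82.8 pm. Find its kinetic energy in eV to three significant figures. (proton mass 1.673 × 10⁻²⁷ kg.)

p = h/λ = 6.626 × 10⁻³⁴ / 8.280 × 10⁻¹¹ = 8.002 × 10⁻²⁴ kg·m/s.
KE = p²/(2m) = (8.002 × 10⁻²⁴)² / (2 × 1.673 × 10⁻²⁷) = 1.914 × 10⁻²⁰ J = 0.119 eV.

KE = 0.119 eV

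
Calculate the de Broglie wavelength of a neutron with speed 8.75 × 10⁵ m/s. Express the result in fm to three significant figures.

λ = 452 fm

p = mv = 1.675 × 10⁻²⁷ × 8.75 × 10⁵ = 1.466 × 10⁻²¹ kg·m/s.
λ = h/p = 6.626 × 10⁻³⁴ / 1.466 × 10⁻²¹ = 4.52 × 10⁻¹³ m = 452 fm.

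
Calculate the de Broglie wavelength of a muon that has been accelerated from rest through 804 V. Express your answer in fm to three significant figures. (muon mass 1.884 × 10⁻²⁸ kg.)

λ = 3010 fm

KE = eV = 1.602 × 10⁻¹⁹ × 804.0 = 1.288 × 10⁻¹⁶ J.
p = √(2mKE) = √(2 × 1.884 × 10⁻²⁸ × 1.288 × 10⁻¹⁶) = 2.203 × 10⁻²² kg·m/s.
λ = h/p = 6.626 × 10⁻³⁴ / 2.203 × 10⁻²² = 3.01 × 10⁻¹² m = 3010 fm.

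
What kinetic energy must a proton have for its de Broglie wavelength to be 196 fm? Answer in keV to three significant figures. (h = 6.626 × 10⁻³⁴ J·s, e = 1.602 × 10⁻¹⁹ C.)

KE = 21.3 keV

p = h/λ = 6.626 × 10⁻³⁴ / 1.960 × 10⁻¹³ = 3.381 × 10⁻²¹ kg·m/s.
KE = p²/(2m) = (3.381 × 10⁻²¹)² / (2 × 1.673 × 10⁻²⁷) = 3.416 × 10⁻¹⁵ J = 21.3 keV.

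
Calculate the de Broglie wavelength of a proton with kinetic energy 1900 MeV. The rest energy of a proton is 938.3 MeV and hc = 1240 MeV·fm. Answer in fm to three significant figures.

Total energy E = KE + m₀c² = 1900 + 938.3 = 2838.3 MeV.
(pc)² = E² − (m₀c²)² = (2838.3)² − (938.3)² = 7.176 × 10⁶ MeV², so pc = 2679 MeV.
λ = hc/(pc) = 1240 MeV·fm / 2679 MeV = 0.463 fm.

λ = 0.463 fm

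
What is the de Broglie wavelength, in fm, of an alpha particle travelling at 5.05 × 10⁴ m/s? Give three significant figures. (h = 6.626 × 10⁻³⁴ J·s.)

p = mv = 6.645 × 10⁻²⁷ × 5.05 × 10⁴ = 3.356 × 10⁻²² kg·m/s.
λ = h/p = 6.626 × 10⁻³⁴ / 3.356 × 10⁻²² = 1.97 × 10⁻¹² m = 1970 fm.

λ = 1970 fm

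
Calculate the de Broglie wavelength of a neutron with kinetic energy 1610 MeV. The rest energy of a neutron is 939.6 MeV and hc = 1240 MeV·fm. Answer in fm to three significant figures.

Total energy E = KE + m₀c² = 1610 + 939.6 = 2549.6 MeV.
(pc)² = E² − (m₀c²)² = (2549.6)² − (939.6)² = 5.618 × 10⁶ MeV², so pc = 2370 MeV.
λ = hc/(pc) = 1240 MeV·fm / 2370 MeV = 0.523 fm.

λ = 0.523 fm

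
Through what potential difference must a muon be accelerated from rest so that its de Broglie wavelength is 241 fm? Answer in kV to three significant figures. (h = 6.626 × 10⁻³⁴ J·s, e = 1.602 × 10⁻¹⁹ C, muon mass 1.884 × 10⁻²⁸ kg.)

p = h/λ = 6.626 × 10⁻³⁴ / 2.410 × 10⁻¹³ = 2.749 × 10⁻²¹ kg·m/s.
KE = p²/(2m) = 2.006 × 10⁻¹⁴ J.
V = KE/e = 2.006 × 10⁻¹⁴ / (1.602 × 10⁻¹⁹) = 125 kV.

V = 125 kV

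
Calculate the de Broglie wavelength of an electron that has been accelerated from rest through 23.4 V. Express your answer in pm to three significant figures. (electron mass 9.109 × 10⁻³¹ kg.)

λ = 254 pm

KE = eV = 1.602 × 10⁻¹⁹ × 23.40 = 3.749 × 10⁻¹⁸ J.
p = √(2mKE) = √(2 × 9.109 × 10⁻³¹ × 3.749 × 10⁻¹⁸) = 2.613 × 10⁻²⁴ kg·m/s.
λ = h/p = 6.626 × 10⁻³⁴ / 2.613 × 10⁻²⁴ = 2.54 × 10⁻¹⁰ m = 254 pm.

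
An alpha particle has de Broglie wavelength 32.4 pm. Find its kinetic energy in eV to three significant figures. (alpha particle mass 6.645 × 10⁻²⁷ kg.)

p = h/λ = 6.626 × 10⁻³⁴ / 3.240 × 10⁻¹¹ = 2.045 × 10⁻²³ kg·m/s.
KE = p²/(2m) = (2.045 × 10⁻²³)² / (2 × 6.645 × 10⁻²⁷) = 3.147 × 10⁻²⁰ J = 0.196 eV.

KE = 0.196 eV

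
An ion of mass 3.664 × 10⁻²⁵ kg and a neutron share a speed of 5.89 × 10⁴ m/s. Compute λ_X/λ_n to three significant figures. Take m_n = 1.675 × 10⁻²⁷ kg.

At fixed v, p = mv so λ = h/(mv) ∝ 1/m.
λ_X/λ_n = m_n/m_X = 1.675 × 10⁻²⁷/3.664 × 10⁻²⁵ = 4.57 × 10⁻³.

λ_X/λ_n = 4.57 × 10⁻³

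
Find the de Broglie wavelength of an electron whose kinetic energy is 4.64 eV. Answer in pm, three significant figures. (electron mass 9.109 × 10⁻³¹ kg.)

KE = 4.64 eV = 7.433 × 10⁻¹⁹ J.
p = √(2mKE) = √(2 × 9.109 × 10⁻³¹ × 7.433 × 10⁻¹⁹) = 1.164 × 10⁻²⁴ kg·m/s.
λ = h/p = 6.626 × 10⁻³⁴ / 1.164 × 10⁻²⁴ = 5.69 × 10⁻¹⁰ m = 569 pm.

λ = 569 pm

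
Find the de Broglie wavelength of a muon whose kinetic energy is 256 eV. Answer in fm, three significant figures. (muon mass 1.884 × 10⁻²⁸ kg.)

KE = 256 eV = 4.101 × 10⁻¹⁷ J.
p = √(2mKE) = √(2 × 1.884 × 10⁻²⁸ × 4.101 × 10⁻¹⁷) = 1.243 × 10⁻²² kg·m/s.
λ = h/p = 6.626 × 10⁻³⁴ / 1.243 × 10⁻²² = 5.33 × 10⁻¹² m = 5330 fm.

λ = 5330 fm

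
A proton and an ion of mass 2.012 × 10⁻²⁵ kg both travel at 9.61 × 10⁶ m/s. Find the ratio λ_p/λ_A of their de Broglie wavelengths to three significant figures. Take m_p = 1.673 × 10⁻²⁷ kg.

λ_p/λ_A = 120

At fixed v, p = mv so λ = h/(mv) ∝ 1/m.
λ_p/λ_A = m_A/m_p = 2.012 × 10⁻²⁵/1.673 × 10⁻²⁷ = 120.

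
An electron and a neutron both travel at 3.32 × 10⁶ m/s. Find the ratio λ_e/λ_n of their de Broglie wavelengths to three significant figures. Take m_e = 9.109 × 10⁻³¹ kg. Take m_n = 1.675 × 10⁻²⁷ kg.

λ_e/λ_n = 1840

At fixed v, p = mv so λ = h/(mv) ∝ 1/m.
λ_e/λ_n = m_n/m_e = 1.675 × 10⁻²⁷/9.109 × 10⁻³¹ = 1840.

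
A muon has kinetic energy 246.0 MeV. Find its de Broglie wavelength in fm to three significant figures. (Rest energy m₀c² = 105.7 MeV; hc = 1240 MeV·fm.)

Total energy E = KE + m₀c² = 246.0 + 105.7 = 351.7 MeV.
(pc)² = E² − (m₀c²)² = (351.7)² − (105.7)² = 1.125 × 10⁵ MeV², so pc = 335.4 MeV.
λ = hc/(pc) = 1240 MeV·fm / 335.4 MeV = 3.70 fm.

λ = 3.70 fm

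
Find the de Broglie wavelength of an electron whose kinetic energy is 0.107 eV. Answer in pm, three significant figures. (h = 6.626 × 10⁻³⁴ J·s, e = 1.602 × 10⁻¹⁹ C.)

KE = 0.107 eV = 1.714 × 10⁻²⁰ J.
p = √(2mKE) = √(2 × 9.109 × 10⁻³¹ × 1.714 × 10⁻²⁰) = 1.767 × 10⁻²⁵ kg·m/s.
λ = h/p = 6.626 × 10⁻³⁴ / 1.767 × 10⁻²⁵ = 3.75 × 10⁻⁹ m = 3750 pm.

λ = 3750 pm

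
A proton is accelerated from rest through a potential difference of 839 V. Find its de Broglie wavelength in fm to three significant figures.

λ = 988 fm

KE = eV = 1.602 × 10⁻¹⁹ × 839.0 = 1.344 × 10⁻¹⁶ J.
p = √(2mKE) = √(2 × 1.673 × 10⁻²⁷ × 1.344 × 10⁻¹⁶) = 6.706 × 10⁻²² kg·m/s.
λ = h/p = 6.626 × 10⁻³⁴ / 6.706 × 10⁻²² = 9.88 × 10⁻¹³ m = 988 fm.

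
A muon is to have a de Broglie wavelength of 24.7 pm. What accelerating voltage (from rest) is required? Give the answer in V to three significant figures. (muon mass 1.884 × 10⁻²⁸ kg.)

V = 11.9 V

p = h/λ = 6.626 × 10⁻³⁴ / 2.470 × 10⁻¹¹ = 2.683 × 10⁻²³ kg·m/s.
KE = p²/(2m) = 1.910 × 10⁻¹⁸ J.
V = KE/e = 1.910 × 10⁻¹⁸ / (1.602 × 10⁻¹⁹) = 11.9 V.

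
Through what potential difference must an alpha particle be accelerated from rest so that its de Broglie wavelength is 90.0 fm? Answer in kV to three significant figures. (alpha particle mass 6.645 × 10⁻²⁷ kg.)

p = h/λ = 6.626 × 10⁻³⁴ / 9.000 × 10⁻¹⁴ = 7.362 × 10⁻²¹ kg·m/s.
KE = p²/(2m) = 4.078 × 10⁻¹⁵ J.
V = KE/2e = 4.078 × 10⁻¹⁵ / (2 × 1.602 × 10⁻¹⁹) = 12.7 kV.

V = 12.7 kV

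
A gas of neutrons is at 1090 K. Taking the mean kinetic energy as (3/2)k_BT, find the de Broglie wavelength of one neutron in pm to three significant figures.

λ = 76.2 pm

KE = (3/2)k_BT = 1.5 × 1.381 × 10⁻²³ × 1090 = 2.258 × 10⁻²⁰ J.
p = √(2mKE) = √(2 × 1.675 × 10⁻²⁷ × 2.258 × 10⁻²⁰) = 8.697 × 10⁻²⁴ kg·m/s.
λ = h/p = 7.62 × 10⁻¹¹ m = 76.2 pm.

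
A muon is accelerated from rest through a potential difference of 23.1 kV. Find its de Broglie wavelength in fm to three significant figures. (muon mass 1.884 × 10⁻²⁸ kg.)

KE = eV = 1.602 × 10⁻¹⁹ × 2.310 × 10⁴ = 3.701 × 10⁻¹⁵ J.
p = √(2mKE) = √(2 × 1.884 × 10⁻²⁸ × 3.701 × 10⁻¹⁵) = 1.181 × 10⁻²¹ kg·m/s.
λ = h/p = 6.626 × 10⁻³⁴ / 1.181 × 10⁻²¹ = 5.61 × 10⁻¹³ m = 561 fm.

λ = 561 fm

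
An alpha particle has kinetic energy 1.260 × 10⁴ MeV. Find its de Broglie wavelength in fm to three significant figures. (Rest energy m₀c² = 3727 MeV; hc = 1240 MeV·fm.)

Total energy E = KE + m₀c² = 1.260 × 10⁴ + 3727 = 16327 MeV.
(pc)² = E² − (m₀c²)² = (16327)² − (3727)² = 2.527 × 10⁸ MeV², so pc = 1.590 × 10⁴ MeV.
λ = hc/(pc) = 1240 MeV·fm / 1.590 × 10⁴ MeV = 0.0780 fm.

λ = 0.0780 fm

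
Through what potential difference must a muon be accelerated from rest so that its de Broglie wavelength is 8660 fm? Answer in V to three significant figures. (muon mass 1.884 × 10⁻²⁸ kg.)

p = h/λ = 6.626 × 10⁻³⁴ / 8.660 × 10⁻¹² = 7.651 × 10⁻²³ kg·m/s.
KE = p²/(2m) = 1.554 × 10⁻¹⁷ J.
V = KE/e = 1.554 × 10⁻¹⁷ / (1.602 × 10⁻¹⁹) = 97.0 V.

V = 97.0 V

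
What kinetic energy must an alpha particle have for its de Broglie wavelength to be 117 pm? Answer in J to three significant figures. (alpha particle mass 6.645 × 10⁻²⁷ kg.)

p = h/λ = 6.626 × 10⁻³⁴ / 1.170 × 10⁻¹⁰ = 5.663 × 10⁻²⁴ kg·m/s.
KE = p²/(2m) = (5.663 × 10⁻²⁴)² / (2 × 6.645 × 10⁻²⁷) = 2.413 × 10⁻²¹ J = 2.41 × 10⁻²¹ J.

KE = 2.41 × 10⁻²¹ J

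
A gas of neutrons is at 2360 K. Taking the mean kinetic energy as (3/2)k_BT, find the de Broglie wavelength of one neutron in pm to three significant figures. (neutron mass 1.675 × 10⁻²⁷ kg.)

KE = (3/2)k_BT = 1.5 × 1.381 × 10⁻²³ × 2360 = 4.889 × 10⁻²⁰ J.
p = √(2mKE) = √(2 × 1.675 × 10⁻²⁷ × 4.889 × 10⁻²⁰) = 1.280 × 10⁻²³ kg·m/s.
λ = h/p = 5.18 × 10⁻¹¹ m = 51.8 pm.

λ = 51.8 pm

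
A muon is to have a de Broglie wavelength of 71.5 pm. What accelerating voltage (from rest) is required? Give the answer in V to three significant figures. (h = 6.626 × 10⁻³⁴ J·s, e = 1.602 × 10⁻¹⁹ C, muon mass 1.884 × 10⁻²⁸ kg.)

p = h/λ = 6.626 × 10⁻³⁴ / 7.150 × 10⁻¹¹ = 9.267 × 10⁻²⁴ kg·m/s.
KE = p²/(2m) = 2.279 × 10⁻¹⁹ J.
V = KE/e = 2.279 × 10⁻¹⁹ / (1.602 × 10⁻¹⁹) = 1.42 V.

V = 1.42 V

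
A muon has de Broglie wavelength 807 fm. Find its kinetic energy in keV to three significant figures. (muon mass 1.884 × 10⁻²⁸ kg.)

p = h/λ = 6.626 × 10⁻³⁴ / 8.070 × 10⁻¹³ = 8.211 × 10⁻²² kg·m/s.
KE = p²/(2m) = (8.211 × 10⁻²²)² / (2 × 1.884 × 10⁻²⁸) = 1.789 × 10⁻¹⁵ J = 11.2 keV.

KE = 11.2 keV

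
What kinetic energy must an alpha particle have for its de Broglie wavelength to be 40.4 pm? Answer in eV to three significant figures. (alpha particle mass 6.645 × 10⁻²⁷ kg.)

p = h/λ = 6.626 × 10⁻³⁴ / 4.040 × 10⁻¹¹ = 1.640 × 10⁻²³ kg·m/s.
KE = p²/(2m) = (1.640 × 10⁻²³)² / (2 × 6.645 × 10⁻²⁷) = 2.024 × 10⁻²⁰ J = 0.126 eV.

KE = 0.126 eV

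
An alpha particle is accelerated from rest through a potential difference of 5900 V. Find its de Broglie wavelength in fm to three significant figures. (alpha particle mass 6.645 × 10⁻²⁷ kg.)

KE = 2eV = 2 × 1.602 × 10⁻¹⁹ × 5900 = 1.890 × 10⁻¹⁵ J.
p = √(2mKE) = √(2 × 6.645 × 10⁻²⁷ × 1.890 × 10⁻¹⁵) = 5.012 × 10⁻²¹ kg·m/s.
λ = h/p = 6.626 × 10⁻³⁴ / 5.012 × 10⁻²¹ = 1.32 × 10⁻¹³ m = 132 fm.

λ = 132 fm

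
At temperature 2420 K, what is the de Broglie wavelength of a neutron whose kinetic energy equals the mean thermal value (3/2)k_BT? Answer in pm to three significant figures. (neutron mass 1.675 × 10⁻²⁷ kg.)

KE = (3/2)k_BT = 1.5 × 1.381 × 10⁻²³ × 2420 = 5.013 × 10⁻²⁰ J.
p = √(2mKE) = √(2 × 1.675 × 10⁻²⁷ × 5.013 × 10⁻²⁰) = 1.296 × 10⁻²³ kg·m/s.
λ = h/p = 5.11 × 10⁻¹¹ m = 51.1 pm.

λ = 51.1 pm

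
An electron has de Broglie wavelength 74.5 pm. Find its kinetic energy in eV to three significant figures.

KE = 271 eV

p = h/λ = 6.626 × 10⁻³⁴ / 7.450 × 10⁻¹¹ = 8.894 × 10⁻²⁴ kg·m/s.
KE = p²/(2m) = (8.894 × 10⁻²⁴)² / (2 × 9.109 × 10⁻³¹) = 4.342 × 10⁻¹⁷ J = 271 eV.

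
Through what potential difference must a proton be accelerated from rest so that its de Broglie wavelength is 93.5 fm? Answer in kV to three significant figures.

p = h/λ = 6.626 × 10⁻³⁴ / 9.350 × 10⁻¹⁴ = 7.087 × 10⁻²¹ kg·m/s.
KE = p²/(2m) = 1.501 × 10⁻¹⁴ J.
V = KE/e = 1.501 × 10⁻¹⁴ / (1.602 × 10⁻¹⁹) = 93.7 kV.

V = 93.7 kV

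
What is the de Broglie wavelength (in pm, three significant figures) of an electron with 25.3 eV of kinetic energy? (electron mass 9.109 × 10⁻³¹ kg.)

KE = 25.3 eV = 4.053 × 10⁻¹⁸ J.
p = √(2mKE) = √(2 × 9.109 × 10⁻³¹ × 4.053 × 10⁻¹⁸) = 2.717 × 10⁻²⁴ kg·m/s.
λ = h/p = 6.626 × 10⁻³⁴ / 2.717 × 10⁻²⁴ = 2.44 × 10⁻¹⁰ m = 244 pm.

λ = 244 pm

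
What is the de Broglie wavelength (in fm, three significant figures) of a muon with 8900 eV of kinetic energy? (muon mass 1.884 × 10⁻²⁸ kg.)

λ = 904 fm

KE = 8900 eV = 1.426 × 10⁻¹⁵ J.
p = √(2mKE) = √(2 × 1.884 × 10⁻²⁸ × 1.426 × 10⁻¹⁵) = 7.330 × 10⁻²² kg·m/s.
λ = h/p = 6.626 × 10⁻³⁴ / 7.330 × 10⁻²² = 9.04 × 10⁻¹³ m = 904 fm.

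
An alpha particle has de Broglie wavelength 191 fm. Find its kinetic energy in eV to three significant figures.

KE = 5650 eV

p = h/λ = 6.626 × 10⁻³⁴ / 1.910 × 10⁻¹³ = 3.469 × 10⁻²¹ kg·m/s.
KE = p²/(2m) = (3.469 × 10⁻²¹)² / (2 × 6.645 × 10⁻²⁷) = 9.055 × 10⁻¹⁶ J = 5650 eV.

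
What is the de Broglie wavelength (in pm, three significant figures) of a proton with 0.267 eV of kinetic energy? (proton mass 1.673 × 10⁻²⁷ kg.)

KE = 0.267 eV = 4.277 × 10⁻²⁰ J.
p = √(2mKE) = √(2 × 1.673 × 10⁻²⁷ × 4.277 × 10⁻²⁰) = 1.196 × 10⁻²³ kg·m/s.
λ = h/p = 6.626 × 10⁻³⁴ / 1.196 × 10⁻²³ = 5.54 × 10⁻¹¹ m = 55.4 pm.

λ = 55.4 pm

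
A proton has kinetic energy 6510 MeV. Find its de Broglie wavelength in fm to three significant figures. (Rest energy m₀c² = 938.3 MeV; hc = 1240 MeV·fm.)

λ = 0.168 fm

Total energy E = KE + m₀c² = 6510 + 938.3 = 7448.3 MeV.
(pc)² = E² − (m₀c²)² = (7448.3)² − (938.3)² = 5.460 × 10⁷ MeV², so pc = 7389 MeV.
λ = hc/(pc) = 1240 MeV·fm / 7389 MeV = 0.168 fm.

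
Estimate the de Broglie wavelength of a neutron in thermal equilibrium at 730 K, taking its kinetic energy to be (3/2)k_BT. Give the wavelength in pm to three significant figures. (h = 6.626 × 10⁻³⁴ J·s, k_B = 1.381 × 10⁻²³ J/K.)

KE = (3/2)k_BT = 1.5 × 1.381 × 10⁻²³ × 730 = 1.512 × 10⁻²⁰ J.
p = √(2mKE) = √(2 × 1.675 × 10⁻²⁷ × 1.512 × 10⁻²⁰) = 7.117 × 10⁻²⁴ kg·m/s.
λ = h/p = 9.31 × 10⁻¹¹ m = 93.1 pm.

λ = 93.1 pm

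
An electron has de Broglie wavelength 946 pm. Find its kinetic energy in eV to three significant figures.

KE = 1.68 eV

p = h/λ = 6.626 × 10⁻³⁴ / 9.460 × 10⁻¹⁰ = 7.004 × 10⁻²⁵ kg·m/s.
KE = p²/(2m) = (7.004 × 10⁻²⁵)² / (2 × 9.109 × 10⁻³¹) = 2.693 × 10⁻¹⁹ J = 1.68 eV.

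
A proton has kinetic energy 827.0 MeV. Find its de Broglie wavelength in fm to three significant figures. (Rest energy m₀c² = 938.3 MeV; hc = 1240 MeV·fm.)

Total energy E = KE + m₀c² = 827.0 + 938.3 = 1765.3 MeV.
(pc)² = E² − (m₀c²)² = (1765.3)² − (938.3)² = 2.236 × 10⁶ MeV², so pc = 1495 MeV.
λ = hc/(pc) = 1240 MeV·fm / 1495 MeV = 0.829 fm.

λ = 0.829 fm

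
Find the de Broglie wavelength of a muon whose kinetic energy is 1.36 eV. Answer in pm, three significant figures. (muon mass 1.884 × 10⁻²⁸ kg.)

KE = 1.36 eV = 2.179 × 10⁻¹⁹ J.
p = √(2mKE) = √(2 × 1.884 × 10⁻²⁸ × 2.179 × 10⁻¹⁹) = 9.061 × 10⁻²⁴ kg·m/s.
λ = h/p = 6.626 × 10⁻³⁴ / 9.061 × 10⁻²⁴ = 7.31 × 10⁻¹¹ m = 73.1 pm.

λ = 73.1 pm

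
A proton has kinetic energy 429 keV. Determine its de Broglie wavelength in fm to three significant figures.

λ = 43.7 fm

KE = 429 keV = 6.873 × 10⁻¹⁴ J.
p = √(2mKE) = √(2 × 1.673 × 10⁻²⁷ × 6.873 × 10⁻¹⁴) = 1.516 × 10⁻²⁰ kg·m/s.
λ = h/p = 6.626 × 10⁻³⁴ / 1.516 × 10⁻²⁰ = 4.37 × 10⁻¹⁴ m = 43.7 fm.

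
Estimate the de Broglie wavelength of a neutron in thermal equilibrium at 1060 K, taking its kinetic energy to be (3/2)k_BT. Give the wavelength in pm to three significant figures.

KE = (3/2)k_BT = 1.5 × 1.381 × 10⁻²³ × 1060 = 2.196 × 10⁻²⁰ J.
p = √(2mKE) = √(2 × 1.675 × 10⁻²⁷ × 2.196 × 10⁻²⁰) = 8.577 × 10⁻²⁴ kg·m/s.
λ = h/p = 7.73 × 10⁻¹¹ m = 77.3 pm.

λ = 77.3 pm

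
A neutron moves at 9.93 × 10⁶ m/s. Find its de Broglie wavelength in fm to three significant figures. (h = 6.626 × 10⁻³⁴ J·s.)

λ = 39.8 fm

p = mv = 1.675 × 10⁻²⁷ × 9.93 × 10⁶ = 1.663 × 10⁻²⁰ kg·m/s.
λ = h/p = 6.626 × 10⁻³⁴ / 1.663 × 10⁻²⁰ = 3.98 × 10⁻¹⁴ m = 39.8 fm.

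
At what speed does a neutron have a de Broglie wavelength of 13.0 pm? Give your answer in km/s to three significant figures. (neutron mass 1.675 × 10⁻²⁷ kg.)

p = h/λ = 6.626 × 10⁻³⁴ / 1.300 × 10⁻¹¹ = 5.097 × 10⁻²³ kg·m/s.
v = p/m = 5.097 × 10⁻²³ / 1.675 × 10⁻²⁷ = 3.04 × 10⁴ m/s = 30.4 km/s.

v = 30.4 km/s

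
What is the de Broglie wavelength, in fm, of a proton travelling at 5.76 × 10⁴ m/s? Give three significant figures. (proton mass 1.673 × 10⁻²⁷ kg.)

p = mv = 1.673 × 10⁻²⁷ × 5.76 × 10⁴ = 9.636 × 10⁻²³ kg·m/s.
λ = h/p = 6.626 × 10⁻³⁴ / 9.636 × 10⁻²³ = 6.88 × 10⁻¹² m = 6880 fm.

λ = 6880 fm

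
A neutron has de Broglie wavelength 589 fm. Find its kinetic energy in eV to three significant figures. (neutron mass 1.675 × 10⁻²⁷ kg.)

p = h/λ = 6.626 × 10⁻³⁴ / 5.890 × 10⁻¹³ = 1.125 × 10⁻²¹ kg·m/s.
KE = p²/(2m) = (1.125 × 10⁻²¹)² / (2 × 1.675 × 10⁻²⁷) = 3.778 × 10⁻¹⁶ J = 2360 eV.

KE = 2360 eV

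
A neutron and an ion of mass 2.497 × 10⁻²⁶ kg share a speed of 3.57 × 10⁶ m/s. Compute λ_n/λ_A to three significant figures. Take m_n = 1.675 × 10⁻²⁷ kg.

At fixed v, p = mv so λ = h/(mv) ∝ 1/m.
λ_n/λ_A = m_A/m_n = 2.497 × 10⁻²⁶/1.675 × 10⁻²⁷ = 14.9.

λ_n/λ_A = 14.9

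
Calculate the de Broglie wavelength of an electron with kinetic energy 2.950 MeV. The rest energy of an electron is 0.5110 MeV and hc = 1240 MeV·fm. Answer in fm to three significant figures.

λ = 362 fm

Total energy E = KE + m₀c² = 2.950 + 0.5110 = 3.4610 MeV.
(pc)² = E² − (m₀c²)² = (3.4610)² − (0.5110)² = 11.72 MeV², so pc = 3.423 MeV.
λ = hc/(pc) = 1240 MeV·fm / 3.423 MeV = 362 fm.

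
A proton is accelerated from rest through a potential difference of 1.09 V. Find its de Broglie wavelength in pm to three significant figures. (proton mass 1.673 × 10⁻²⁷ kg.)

KE = eV = 1.602 × 10⁻¹⁹ × 1.090 = 1.746 × 10⁻¹⁹ J.
p = √(2mKE) = √(2 × 1.673 × 10⁻²⁷ × 1.746 × 10⁻¹⁹) = 2.417 × 10⁻²³ kg·m/s.
λ = h/p = 6.626 × 10⁻³⁴ / 2.417 × 10⁻²³ = 2.74 × 10⁻¹¹ m = 27.4 pm.

λ = 27.4 pm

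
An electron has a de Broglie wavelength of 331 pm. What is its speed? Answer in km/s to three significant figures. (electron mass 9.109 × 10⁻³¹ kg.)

v = 2200 km/s

p = h/λ = 6.626 × 10⁻³⁴ / 3.310 × 10⁻¹⁰ = 2.002 × 10⁻²⁴ kg·m/s.
v = p/m = 2.002 × 10⁻²⁴ / 9.109 × 10⁻³¹ = 2.20 × 10⁶ m/s = 2200 km/s.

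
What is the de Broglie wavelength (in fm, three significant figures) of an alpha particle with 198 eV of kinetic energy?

KE = 198 eV = 3.172 × 10⁻¹⁷ J.
p = √(2mKE) = √(2 × 6.645 × 10⁻²⁷ × 3.172 × 10⁻¹⁷) = 6.493 × 10⁻²² kg·m/s.
λ = h/p = 6.626 × 10⁻³⁴ / 6.493 × 10⁻²² = 1.02 × 10⁻¹² m = 1020 fm.

λ = 1020 fm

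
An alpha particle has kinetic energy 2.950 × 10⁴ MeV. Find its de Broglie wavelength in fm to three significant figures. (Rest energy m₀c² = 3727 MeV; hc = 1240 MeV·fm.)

Total energy E = KE + m₀c² = 2.950 × 10⁴ + 3727 = 33227 MeV.
(pc)² = E² − (m₀c²)² = (33227)² − (3727)² = 1.090 × 10⁹ MeV², so pc = 3.302 × 10⁴ MeV.
λ = hc/(pc) = 1240 MeV·fm / 3.302 × 10⁴ MeV = 0.0376 fm.

λ = 0.0376 fm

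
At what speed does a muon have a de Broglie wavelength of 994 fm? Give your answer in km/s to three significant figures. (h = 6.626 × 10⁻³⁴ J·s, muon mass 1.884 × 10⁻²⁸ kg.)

p = h/λ = 6.626 × 10⁻³⁴ / 9.940 × 10⁻¹³ = 6.666 × 10⁻²² kg·m/s.
v = p/m = 6.666 × 10⁻²² / 1.884 × 10⁻²⁸ = 3.54 × 10⁶ m/s = 3540 km/s.

v = 3540 km/s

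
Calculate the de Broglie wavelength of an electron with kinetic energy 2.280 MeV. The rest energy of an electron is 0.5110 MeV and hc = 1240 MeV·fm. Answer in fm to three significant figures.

Total energy E = KE + m₀c² = 2.280 + 0.5110 = 2.7910 MeV.
(pc)² = E² − (m₀c²)² = (2.7910)² − (0.5110)² = 7.529 MeV², so pc = 2.744 MeV.
λ = hc/(pc) = 1240 MeV·fm / 2.744 MeV = 452 fm.

λ = 452 fm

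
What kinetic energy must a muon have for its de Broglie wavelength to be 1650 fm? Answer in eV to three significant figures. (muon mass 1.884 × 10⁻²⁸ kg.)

p = h/λ = 6.626 × 10⁻³⁴ / 1.650 × 10⁻¹² = 4.016 × 10⁻²² kg·m/s.
KE = p²/(2m) = (4.016 × 10⁻²²)² / (2 × 1.884 × 10⁻²⁸) = 4.280 × 10⁻¹⁶ J = 2670 eV.

KE = 2670 eV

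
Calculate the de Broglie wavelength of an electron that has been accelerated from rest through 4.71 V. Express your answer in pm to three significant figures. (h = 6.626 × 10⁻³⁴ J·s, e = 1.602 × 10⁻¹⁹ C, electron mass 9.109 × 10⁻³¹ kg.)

λ = 565 pm

KE = eV = 1.602 × 10⁻¹⁹ × 4.710 = 7.545 × 10⁻¹⁹ J.
p = √(2mKE) = √(2 × 9.109 × 10⁻³¹ × 7.545 × 10⁻¹⁹) = 1.172 × 10⁻²⁴ kg·m/s.
λ = h/p = 6.626 × 10⁻³⁴ / 1.172 × 10⁻²⁴ = 5.65 × 10⁻¹⁰ m = 565 pm.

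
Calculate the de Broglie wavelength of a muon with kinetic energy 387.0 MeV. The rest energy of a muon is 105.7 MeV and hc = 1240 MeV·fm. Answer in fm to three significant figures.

Total energy E = KE + m₀c² = 387.0 + 105.7 = 492.7 MeV.
(pc)² = E² − (m₀c²)² = (492.7)² − (105.7)² = 2.316 × 10⁵ MeV², so pc = 481.2 MeV.
λ = hc/(pc) = 1240 MeV·fm / 481.2 MeV = 2.58 fm.

λ = 2.58 fm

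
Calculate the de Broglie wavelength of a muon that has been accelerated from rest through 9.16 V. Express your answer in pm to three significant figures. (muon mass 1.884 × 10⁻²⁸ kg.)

λ = 28.2 pm

KE = eV = 1.602 × 10⁻¹⁹ × 9.160 = 1.467 × 10⁻¹⁸ J.
p = √(2mKE) = √(2 × 1.884 × 10⁻²⁸ × 1.467 × 10⁻¹⁸) = 2.351 × 10⁻²³ kg·m/s.
λ = h/p = 6.626 × 10⁻³⁴ / 2.351 × 10⁻²³ = 2.82 × 10⁻¹¹ m = 28.2 pm.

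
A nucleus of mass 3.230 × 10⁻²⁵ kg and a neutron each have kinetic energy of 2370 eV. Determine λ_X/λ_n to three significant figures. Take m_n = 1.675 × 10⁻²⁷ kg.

λ_X/λ_n = 0.0720

At fixed KE, p = √(2mKE) so λ = h/p ∝ 1/√m.
λ_X/λ_n = √(m_n/m_X) = √(1.675 × 10⁻²⁷/3.230 × 10⁻²⁵) = √(5.186 × 10⁻³) = 0.0720.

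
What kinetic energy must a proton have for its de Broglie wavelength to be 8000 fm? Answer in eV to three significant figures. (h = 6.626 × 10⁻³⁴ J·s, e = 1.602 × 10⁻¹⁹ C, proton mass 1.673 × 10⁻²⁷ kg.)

p = h/λ = 6.626 × 10⁻³⁴ / 8.000 × 10⁻¹² = 8.283 × 10⁻²³ kg·m/s.
KE = p²/(2m) = (8.283 × 10⁻²³)² / (2 × 1.673 × 10⁻²⁷) = 2.050 × 10⁻¹⁸ J = 12.8 eV.

KE = 12.8 eV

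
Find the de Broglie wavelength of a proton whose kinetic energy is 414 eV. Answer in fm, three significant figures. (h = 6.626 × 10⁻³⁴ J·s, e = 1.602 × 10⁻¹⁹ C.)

λ = 1410 fm

KE = 414 eV = 6.632 × 10⁻¹⁷ J.
p = √(2mKE) = √(2 × 1.673 × 10⁻²⁷ × 6.632 × 10⁻¹⁷) = 4.711 × 10⁻²² kg·m/s.
λ = h/p = 6.626 × 10⁻³⁴ / 4.711 × 10⁻²² = 1.41 × 10⁻¹² m = 1410 fm.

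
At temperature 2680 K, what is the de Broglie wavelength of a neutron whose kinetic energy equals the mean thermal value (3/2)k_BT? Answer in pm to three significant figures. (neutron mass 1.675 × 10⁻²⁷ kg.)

λ = 48.6 pm

KE = (3/2)k_BT = 1.5 × 1.381 × 10⁻²³ × 2680 = 5.552 × 10⁻²⁰ J.
p = √(2mKE) = √(2 × 1.675 × 10⁻²⁷ × 5.552 × 10⁻²⁰) = 1.364 × 10⁻²³ kg·m/s.
λ = h/p = 4.86 × 10⁻¹¹ m = 48.6 pm.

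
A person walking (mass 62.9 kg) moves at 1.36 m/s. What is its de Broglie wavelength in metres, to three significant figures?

λ = 7.75 × 10⁻³⁶ m

p = mv = 62.9 × 1.36 = 8.554 × 10¹ kg·m/s.
λ = h/p = 6.626 × 10⁻³⁴ / 8.554 × 10¹ = 7.75 × 10⁻³⁶ m.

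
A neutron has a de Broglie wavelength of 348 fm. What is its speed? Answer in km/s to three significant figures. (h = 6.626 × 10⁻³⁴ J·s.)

p = h/λ = 6.626 × 10⁻³⁴ / 3.480 × 10⁻¹³ = 1.904 × 10⁻²¹ kg·m/s.
v = p/m = 1.904 × 10⁻²¹ / 1.675 × 10⁻²⁷ = 1.14 × 10⁶ m/s = 1140 km/s.

v = 1140 km/s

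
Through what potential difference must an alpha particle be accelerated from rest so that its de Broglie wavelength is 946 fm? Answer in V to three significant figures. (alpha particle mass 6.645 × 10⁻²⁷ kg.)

V = 115 V

p = h/λ = 6.626 × 10⁻³⁴ / 9.460 × 10⁻¹³ = 7.004 × 10⁻²² kg·m/s.
KE = p²/(2m) = 3.691 × 10⁻¹⁷ J.
V = KE/2e = 3.691 × 10⁻¹⁷ / (2 × 1.602 × 10⁻¹⁹) = 115 V.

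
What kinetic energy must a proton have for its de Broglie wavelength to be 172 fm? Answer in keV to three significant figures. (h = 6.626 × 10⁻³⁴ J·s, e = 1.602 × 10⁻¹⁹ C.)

KE = 27.7 keV

p = h/λ = 6.626 × 10⁻³⁴ / 1.720 × 10⁻¹³ = 3.852 × 10⁻²¹ kg·m/s.
KE = p²/(2m) = (3.852 × 10⁻²¹)² / (2 × 1.673 × 10⁻²⁷) = 4.435 × 10⁻¹⁵ J = 27.7 keV.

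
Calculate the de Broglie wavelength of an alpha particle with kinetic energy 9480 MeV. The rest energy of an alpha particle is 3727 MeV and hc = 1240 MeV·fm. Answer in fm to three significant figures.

λ = 0.0979 fm

Total energy E = KE + m₀c² = 9480 + 3727 = 13207 MeV.
(pc)² = E² − (m₀c²)² = (13207)² − (3727)² = 1.605 × 10⁸ MeV², so pc = 1.267 × 10⁴ MeV.
λ = hc/(pc) = 1240 MeV·fm / 1.267 × 10⁴ MeV = 0.0979 fm.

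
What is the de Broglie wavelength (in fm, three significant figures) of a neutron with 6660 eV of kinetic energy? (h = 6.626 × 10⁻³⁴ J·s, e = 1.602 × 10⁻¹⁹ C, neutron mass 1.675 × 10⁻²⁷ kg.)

λ = 350 fm

KE = 6660 eV = 1.067 × 10⁻¹⁵ J.
p = √(2mKE) = √(2 × 1.675 × 10⁻²⁷ × 1.067 × 10⁻¹⁵) = 1.891 × 10⁻²¹ kg·m/s.
λ = h/p = 6.626 × 10⁻³⁴ / 1.891 × 10⁻²¹ = 3.50 × 10⁻¹³ m = 350 fm.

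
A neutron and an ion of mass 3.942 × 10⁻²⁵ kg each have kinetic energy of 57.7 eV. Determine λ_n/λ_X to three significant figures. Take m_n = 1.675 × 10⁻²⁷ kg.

At fixed KE, p = √(2mKE) so λ = h/p ∝ 1/√m.
λ_n/λ_X = √(m_X/m_n) = √(3.942 × 10⁻²⁵/1.675 × 10⁻²⁷) = √(235.3) = 15.3.

λ_n/λ_X = 15.3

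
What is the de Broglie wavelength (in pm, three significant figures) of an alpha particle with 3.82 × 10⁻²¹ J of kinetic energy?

p = √(2mKE) = √(2 × 6.645 × 10⁻²⁷ × 3.820 × 10⁻²¹) = 7.125 × 10⁻²⁴ kg·m/s.
λ = h/p = 6.626 × 10⁻³⁴ / 7.125 × 10⁻²⁴ = 9.30 × 10⁻¹¹ m = 93.0 pm.

λ = 93.0 pm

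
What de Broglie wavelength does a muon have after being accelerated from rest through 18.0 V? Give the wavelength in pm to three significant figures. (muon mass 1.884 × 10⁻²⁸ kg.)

KE = eV = 1.602 × 10⁻¹⁹ × 18.00 = 2.884 × 10⁻¹⁸ J.
p = √(2mKE) = √(2 × 1.884 × 10⁻²⁸ × 2.884 × 10⁻¹⁸) = 3.296 × 10⁻²³ kg·m/s.
λ = h/p = 6.626 × 10⁻³⁴ / 3.296 × 10⁻²³ = 2.01 × 10⁻¹¹ m = 20.1 pm.

λ = 20.1 pm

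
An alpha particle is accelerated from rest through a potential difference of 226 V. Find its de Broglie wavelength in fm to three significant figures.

λ = 675 fm

KE = 2eV = 2 × 1.602 × 10⁻¹⁹ × 226.0 = 7.241 × 10⁻¹⁷ J.
p = √(2mKE) = √(2 × 6.645 × 10⁻²⁷ × 7.241 × 10⁻¹⁷) = 9.810 × 10⁻²² kg·m/s.
λ = h/p = 6.626 × 10⁻³⁴ / 9.810 × 10⁻²² = 6.75 × 10⁻¹³ m = 675 fm.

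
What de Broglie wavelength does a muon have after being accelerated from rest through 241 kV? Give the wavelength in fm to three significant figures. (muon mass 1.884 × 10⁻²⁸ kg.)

λ = 174 fm

KE = eV = 1.602 × 10⁻¹⁹ × 2.410 × 10⁵ = 3.861 × 10⁻¹⁴ J.
p = √(2mKE) = √(2 × 1.884 × 10⁻²⁸ × 3.861 × 10⁻¹⁴) = 3.814 × 10⁻²¹ kg·m/s.
λ = h/p = 6.626 × 10⁻³⁴ / 3.814 × 10⁻²¹ = 1.74 × 10⁻¹³ m = 174 fm.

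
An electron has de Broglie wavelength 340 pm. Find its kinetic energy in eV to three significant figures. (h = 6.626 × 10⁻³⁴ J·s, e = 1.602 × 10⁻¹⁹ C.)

KE = 13.0 eV

p = h/λ = 6.626 × 10⁻³⁴ / 3.400 × 10⁻¹⁰ = 1.949 × 10⁻²⁴ kg·m/s.
KE = p²/(2m) = (1.949 × 10⁻²⁴)² / (2 × 9.109 × 10⁻³¹) = 2.085 × 10⁻¹⁸ J = 13.0 eV.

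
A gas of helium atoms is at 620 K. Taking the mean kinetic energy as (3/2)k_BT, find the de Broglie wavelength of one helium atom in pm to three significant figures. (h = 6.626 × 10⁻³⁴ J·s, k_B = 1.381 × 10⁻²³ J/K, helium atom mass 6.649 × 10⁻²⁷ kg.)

λ = 50.7 pm

KE = (3/2)k_BT = 1.5 × 1.381 × 10⁻²³ × 620 = 1.284 × 10⁻²⁰ J.
p = √(2mKE) = √(2 × 6.649 × 10⁻²⁷ × 1.284 × 10⁻²⁰) = 1.307 × 10⁻²³ kg·m/s.
λ = h/p = 5.07 × 10⁻¹¹ m = 50.7 pm.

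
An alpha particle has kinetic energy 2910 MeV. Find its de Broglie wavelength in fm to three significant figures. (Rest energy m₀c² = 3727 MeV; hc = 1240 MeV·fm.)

λ = 0.226 fm

Total energy E = KE + m₀c² = 2910 + 3727 = 6637 MeV.
(pc)² = E² − (m₀c²)² = (6637)² − (3727)² = 3.016 × 10⁷ MeV², so pc = 5492 MeV.
λ = hc/(pc) = 1240 MeV·fm / 5492 MeV = 0.226 fm.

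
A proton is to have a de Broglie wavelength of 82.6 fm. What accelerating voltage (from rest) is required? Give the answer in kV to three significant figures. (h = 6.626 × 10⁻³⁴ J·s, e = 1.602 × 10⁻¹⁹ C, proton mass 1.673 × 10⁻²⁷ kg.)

V = 120 kV

p = h/λ = 6.626 × 10⁻³⁴ / 8.260 × 10⁻¹⁴ = 8.022 × 10⁻²¹ kg·m/s.
KE = p²/(2m) = 1.923 × 10⁻¹⁴ J.
V = KE/e = 1.923 × 10⁻¹⁴ / (1.602 × 10⁻¹⁹) = 120 kV.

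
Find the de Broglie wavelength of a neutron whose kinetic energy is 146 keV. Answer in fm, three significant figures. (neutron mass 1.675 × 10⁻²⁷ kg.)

KE = 146 keV = 2.339 × 10⁻¹⁴ J.
p = √(2mKE) = √(2 × 1.675 × 10⁻²⁷ × 2.339 × 10⁻¹⁴) = 8.852 × 10⁻²¹ kg·m/s.
λ = h/p = 6.626 × 10⁻³⁴ / 8.852 × 10⁻²¹ = 7.49 × 10⁻¹⁴ m = 74.9 fm.

λ = 74.9 fm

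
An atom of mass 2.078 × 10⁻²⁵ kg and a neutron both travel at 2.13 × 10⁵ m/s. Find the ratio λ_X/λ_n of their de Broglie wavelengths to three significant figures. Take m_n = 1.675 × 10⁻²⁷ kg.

λ_X/λ_n = 8.06 × 10⁻³

At fixed v, p = mv so λ = h/(mv) ∝ 1/m.
λ_X/λ_n = m_n/m_X = 1.675 × 10⁻²⁷/2.078 × 10⁻²⁵ = 8.06 × 10⁻³.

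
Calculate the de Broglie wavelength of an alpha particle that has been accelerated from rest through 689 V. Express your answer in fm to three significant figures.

KE = 2eV = 2 × 1.602 × 10⁻¹⁹ × 689.0 = 2.208 × 10⁻¹⁶ J.
p = √(2mKE) = √(2 × 6.645 × 10⁻²⁷ × 2.208 × 10⁻¹⁶) = 1.713 × 10⁻²¹ kg·m/s.
λ = h/p = 6.626 × 10⁻³⁴ / 1.713 × 10⁻²¹ = 3.87 × 10⁻¹³ m = 387 fm.

λ = 387 fm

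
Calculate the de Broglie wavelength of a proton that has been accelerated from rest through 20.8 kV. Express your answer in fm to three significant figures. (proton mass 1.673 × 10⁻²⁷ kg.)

λ = 198 fm

KE = eV = 1.602 × 10⁻¹⁹ × 2.080 × 10⁴ = 3.332 × 10⁻¹⁵ J.
p = √(2mKE) = √(2 × 1.673 × 10⁻²⁷ × 3.332 × 10⁻¹⁵) = 3.339 × 10⁻²¹ kg·m/s.
λ = h/p = 6.626 × 10⁻³⁴ / 3.339 × 10⁻²¹ = 1.98 × 10⁻¹³ m = 198 fm.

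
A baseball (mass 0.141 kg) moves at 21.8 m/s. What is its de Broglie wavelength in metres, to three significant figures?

λ = 2.16 × 10⁻³⁴ m

p = mv = 0.141 × 21.8 = 3.074 kg·m/s.
λ = h/p = 6.626 × 10⁻³⁴ / 3.074 = 2.16 × 10⁻³⁴ m.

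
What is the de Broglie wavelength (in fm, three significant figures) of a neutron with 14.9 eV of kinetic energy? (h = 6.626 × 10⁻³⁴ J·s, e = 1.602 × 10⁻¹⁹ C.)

λ = 7410 fm

KE = 14.9 eV = 2.387 × 10⁻¹⁸ J.
p = √(2mKE) = √(2 × 1.675 × 10⁻²⁷ × 2.387 × 10⁻¹⁸) = 8.942 × 10⁻²³ kg·m/s.
λ = h/p = 6.626 × 10⁻³⁴ / 8.942 × 10⁻²³ = 7.41 × 10⁻¹² m = 7410 fm.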